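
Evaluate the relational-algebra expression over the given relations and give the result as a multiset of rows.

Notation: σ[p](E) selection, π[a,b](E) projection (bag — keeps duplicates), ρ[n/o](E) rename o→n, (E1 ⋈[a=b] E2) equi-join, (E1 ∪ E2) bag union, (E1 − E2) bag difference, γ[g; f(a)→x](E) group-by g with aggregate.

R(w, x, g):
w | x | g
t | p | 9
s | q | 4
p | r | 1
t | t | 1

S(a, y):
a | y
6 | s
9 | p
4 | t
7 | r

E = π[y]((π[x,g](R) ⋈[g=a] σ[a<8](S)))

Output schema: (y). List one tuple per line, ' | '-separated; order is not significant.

Stepwise |·|:
  R → 4
  π[x,g](R) → 4
  S → 4
  σ[a<8](S) → 3
  (π[x,g](R) ⋈[g=a] σ[a<8](S)) → 1
  π[y]((π[x,g](R) ⋈[g=a] σ[a<8](S))) → 1

== RESULT ==
y
t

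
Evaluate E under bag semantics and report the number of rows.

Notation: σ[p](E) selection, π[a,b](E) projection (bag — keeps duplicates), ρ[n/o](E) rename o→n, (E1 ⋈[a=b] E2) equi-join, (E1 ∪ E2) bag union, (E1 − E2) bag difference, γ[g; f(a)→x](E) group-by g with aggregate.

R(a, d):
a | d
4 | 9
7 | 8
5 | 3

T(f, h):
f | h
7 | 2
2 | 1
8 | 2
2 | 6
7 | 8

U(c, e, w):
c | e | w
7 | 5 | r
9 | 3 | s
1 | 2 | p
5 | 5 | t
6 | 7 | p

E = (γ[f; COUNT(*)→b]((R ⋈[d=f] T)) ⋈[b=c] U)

Row counts bottom-up:
  R → 3
  T → 5
  (R ⋈[d=f] T) → 1
  γ[f; COUNT(*)→b]((R ⋈[d=f] T)) → 1
  U → 5
  (γ[f; COUNT(*)→b]((R ⋈[d=f] T)) ⋈[b=c] U) → 1

|E| = 1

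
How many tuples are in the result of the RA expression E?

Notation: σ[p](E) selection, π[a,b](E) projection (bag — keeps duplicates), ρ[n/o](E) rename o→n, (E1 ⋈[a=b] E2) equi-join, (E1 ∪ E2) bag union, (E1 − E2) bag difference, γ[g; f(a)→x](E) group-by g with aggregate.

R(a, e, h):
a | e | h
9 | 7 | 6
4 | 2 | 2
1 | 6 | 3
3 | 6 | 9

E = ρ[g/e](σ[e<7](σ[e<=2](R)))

Stepwise |·|:
  R → 4
  σ[e<=2](R) → 1
  σ[e<7](σ[e<=2](R)) → 1
  ρ[g/e](σ[e<7](σ[e<=2](R))) → 1

|E| = 1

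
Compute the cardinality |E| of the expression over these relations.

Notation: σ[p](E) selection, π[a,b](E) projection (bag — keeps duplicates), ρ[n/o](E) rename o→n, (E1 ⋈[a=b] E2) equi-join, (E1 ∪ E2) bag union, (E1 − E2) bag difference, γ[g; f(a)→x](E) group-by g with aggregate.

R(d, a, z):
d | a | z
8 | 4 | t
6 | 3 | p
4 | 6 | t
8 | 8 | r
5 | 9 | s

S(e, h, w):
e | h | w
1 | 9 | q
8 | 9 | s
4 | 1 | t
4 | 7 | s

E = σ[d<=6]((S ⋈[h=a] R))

Subexpression sizes:
  S → 4
  R → 5
  (S ⋈[h=a] R) → 2
  σ[d<=6]((S ⋈[h=a] R)) → 2

|E| = 2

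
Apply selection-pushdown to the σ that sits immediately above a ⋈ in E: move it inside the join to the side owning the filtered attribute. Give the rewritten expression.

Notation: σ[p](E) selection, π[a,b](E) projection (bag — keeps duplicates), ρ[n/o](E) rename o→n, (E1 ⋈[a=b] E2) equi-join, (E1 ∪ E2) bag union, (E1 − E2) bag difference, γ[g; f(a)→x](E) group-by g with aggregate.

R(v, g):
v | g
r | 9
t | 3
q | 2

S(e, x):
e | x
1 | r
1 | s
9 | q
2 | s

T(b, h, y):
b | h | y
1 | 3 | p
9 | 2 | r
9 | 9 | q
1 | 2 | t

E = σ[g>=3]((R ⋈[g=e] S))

σ filters on g, owned by the left side.
E' = (σ[g>=3](R) ⋈[g=e] S)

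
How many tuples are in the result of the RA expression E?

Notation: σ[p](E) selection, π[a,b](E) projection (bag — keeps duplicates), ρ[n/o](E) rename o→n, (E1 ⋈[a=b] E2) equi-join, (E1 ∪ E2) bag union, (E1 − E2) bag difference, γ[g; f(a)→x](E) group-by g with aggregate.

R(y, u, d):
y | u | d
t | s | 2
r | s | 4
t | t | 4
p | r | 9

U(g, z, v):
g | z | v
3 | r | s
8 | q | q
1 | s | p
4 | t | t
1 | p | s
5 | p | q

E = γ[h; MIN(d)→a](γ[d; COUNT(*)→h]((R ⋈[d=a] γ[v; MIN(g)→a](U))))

Row counts bottom-up:
  R → 4
  U → 6
  γ[v; MIN(g)→a](U) → 4
  (R ⋈[d=a] γ[v; MIN(g)→a](U)) → 2
  γ[d; COUNT(*)→h]((R ⋈[d=a] γ[v; MIN(g)→a](U))) → 1
  γ[h; MIN(d)→a](γ[d; COUNT(*)→h]((R ⋈[d=a] γ[v; MIN(g)→a](U)))) → 1

|E| = 1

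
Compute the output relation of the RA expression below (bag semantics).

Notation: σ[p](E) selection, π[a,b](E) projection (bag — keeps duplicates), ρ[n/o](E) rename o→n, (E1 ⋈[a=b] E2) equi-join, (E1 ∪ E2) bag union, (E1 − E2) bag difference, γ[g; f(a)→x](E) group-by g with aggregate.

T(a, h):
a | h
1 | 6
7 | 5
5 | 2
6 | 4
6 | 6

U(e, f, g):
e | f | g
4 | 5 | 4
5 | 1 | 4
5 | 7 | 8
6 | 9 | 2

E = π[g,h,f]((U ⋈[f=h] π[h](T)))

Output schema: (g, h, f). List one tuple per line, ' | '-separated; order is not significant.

Subexpression sizes:
  U → 4
  T → 5
  π[h](T) → 5
  (U ⋈[f=h] π[h](T)) → 1
  π[g,h,f]((U ⋈[f=h] π[h](T))) → 1

== RESULT ==
g | h | f
4 | 5 | 5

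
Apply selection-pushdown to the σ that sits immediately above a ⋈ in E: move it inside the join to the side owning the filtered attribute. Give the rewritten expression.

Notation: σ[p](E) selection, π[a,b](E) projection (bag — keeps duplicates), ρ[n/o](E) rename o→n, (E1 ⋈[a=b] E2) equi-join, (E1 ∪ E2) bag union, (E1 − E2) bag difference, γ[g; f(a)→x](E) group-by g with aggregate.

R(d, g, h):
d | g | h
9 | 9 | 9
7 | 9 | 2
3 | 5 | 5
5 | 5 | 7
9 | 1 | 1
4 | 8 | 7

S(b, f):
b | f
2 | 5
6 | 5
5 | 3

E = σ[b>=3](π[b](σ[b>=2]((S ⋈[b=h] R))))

σ filters on b, owned by the left side.
E' = σ[b>=3](π[b]((σ[b>=2](S) ⋈[b=h] R)))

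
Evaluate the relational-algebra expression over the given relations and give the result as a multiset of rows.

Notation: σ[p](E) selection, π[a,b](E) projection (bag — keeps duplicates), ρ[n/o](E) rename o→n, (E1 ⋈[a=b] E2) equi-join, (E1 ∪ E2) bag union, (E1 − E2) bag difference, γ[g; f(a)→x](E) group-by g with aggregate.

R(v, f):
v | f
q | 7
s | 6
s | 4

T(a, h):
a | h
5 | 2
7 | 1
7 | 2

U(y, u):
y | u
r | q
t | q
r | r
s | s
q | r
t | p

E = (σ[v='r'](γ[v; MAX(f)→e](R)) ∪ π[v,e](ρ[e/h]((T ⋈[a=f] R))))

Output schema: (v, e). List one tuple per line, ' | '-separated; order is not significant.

Stepwise |·|:
  R → 3
  γ[v; MAX(f)→e](R) → 2
  σ[v='r'](γ[v; MAX(f)→e](R)) → 0
  T → 3
  R → 3
  (T ⋈[a=f] R) → 2
  ρ[e/h]((T ⋈[a=f] R)) → 2
  π[v,e](ρ[e/h]((T ⋈[a=f] R))) → 2
  (σ[v='r'](γ[v; MAX(f)→e](R)) ∪ π[v,e](ρ[e/h]((T ⋈[a=f] R)))) → 2

== RESULT ==
v | e
q | 1
q | 2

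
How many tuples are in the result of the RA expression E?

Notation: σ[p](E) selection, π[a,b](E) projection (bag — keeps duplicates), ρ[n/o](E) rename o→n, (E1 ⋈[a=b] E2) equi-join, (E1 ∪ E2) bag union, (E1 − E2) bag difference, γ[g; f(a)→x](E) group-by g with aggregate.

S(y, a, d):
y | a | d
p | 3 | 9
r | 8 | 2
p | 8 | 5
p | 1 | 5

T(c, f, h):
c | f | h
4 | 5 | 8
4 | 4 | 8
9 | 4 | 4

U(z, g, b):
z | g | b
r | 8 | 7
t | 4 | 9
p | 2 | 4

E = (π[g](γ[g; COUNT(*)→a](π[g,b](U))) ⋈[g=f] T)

Row counts bottom-up:
  U → 3
  π[g,b](U) → 3
  γ[g; COUNT(*)→a](π[g,b](U)) → 3
  π[g](γ[g; COUNT(*)→a](π[g,b](U))) → 3
  T → 3
  (π[g](γ[g; COUNT(*)→a](π[g,b](U))) ⋈[g=f] T) → 2

|E| = 2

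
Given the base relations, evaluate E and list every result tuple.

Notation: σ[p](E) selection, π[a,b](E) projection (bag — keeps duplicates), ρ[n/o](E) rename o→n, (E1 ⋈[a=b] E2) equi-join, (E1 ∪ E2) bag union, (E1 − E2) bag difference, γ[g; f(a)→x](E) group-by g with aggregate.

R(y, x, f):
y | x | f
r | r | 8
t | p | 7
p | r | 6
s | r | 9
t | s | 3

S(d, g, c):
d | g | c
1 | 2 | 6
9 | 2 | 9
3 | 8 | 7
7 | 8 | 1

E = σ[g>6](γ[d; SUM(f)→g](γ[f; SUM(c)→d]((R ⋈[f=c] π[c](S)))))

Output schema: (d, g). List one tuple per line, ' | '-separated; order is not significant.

Subexpression sizes:
  R → 5
  S → 4
  π[c](S) → 4
  (R ⋈[f=c] π[c](S)) → 3
  γ[f; SUM(c)→d]((R ⋈[f=c] π[c](S))) → 3
  γ[d; SUM(f)→g](γ[f; SUM(c)→d]((R ⋈[f=c] π[c](S)))) → 3
  σ[g>6](γ[d; SUM(f)→g](γ[f; SUM(c)→d]((R ⋈[f=c] π[c](S))))) → 2

== RESULT ==
d | g
7 | 7
9 | 9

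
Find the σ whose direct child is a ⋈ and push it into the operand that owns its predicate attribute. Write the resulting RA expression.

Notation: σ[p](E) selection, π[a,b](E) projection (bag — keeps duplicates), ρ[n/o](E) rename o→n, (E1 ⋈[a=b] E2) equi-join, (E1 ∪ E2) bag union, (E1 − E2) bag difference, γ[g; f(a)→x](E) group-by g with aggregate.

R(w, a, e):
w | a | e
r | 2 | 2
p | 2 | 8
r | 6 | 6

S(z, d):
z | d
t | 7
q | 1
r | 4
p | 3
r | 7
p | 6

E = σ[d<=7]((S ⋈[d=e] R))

σ filters on d, owned by the left side.
E' = (σ[d<=7](S) ⋈[d=e] R)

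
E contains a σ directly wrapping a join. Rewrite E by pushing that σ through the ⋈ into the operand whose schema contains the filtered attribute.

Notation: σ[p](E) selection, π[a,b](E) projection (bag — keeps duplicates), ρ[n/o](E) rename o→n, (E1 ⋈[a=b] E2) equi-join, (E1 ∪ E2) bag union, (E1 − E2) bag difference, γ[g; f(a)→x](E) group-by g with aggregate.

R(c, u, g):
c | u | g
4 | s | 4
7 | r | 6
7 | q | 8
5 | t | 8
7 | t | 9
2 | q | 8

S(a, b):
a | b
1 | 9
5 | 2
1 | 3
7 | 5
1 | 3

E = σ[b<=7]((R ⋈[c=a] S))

σ filters on b, owned by the right side.
E' = (R ⋈[c=a] σ[b<=7](S))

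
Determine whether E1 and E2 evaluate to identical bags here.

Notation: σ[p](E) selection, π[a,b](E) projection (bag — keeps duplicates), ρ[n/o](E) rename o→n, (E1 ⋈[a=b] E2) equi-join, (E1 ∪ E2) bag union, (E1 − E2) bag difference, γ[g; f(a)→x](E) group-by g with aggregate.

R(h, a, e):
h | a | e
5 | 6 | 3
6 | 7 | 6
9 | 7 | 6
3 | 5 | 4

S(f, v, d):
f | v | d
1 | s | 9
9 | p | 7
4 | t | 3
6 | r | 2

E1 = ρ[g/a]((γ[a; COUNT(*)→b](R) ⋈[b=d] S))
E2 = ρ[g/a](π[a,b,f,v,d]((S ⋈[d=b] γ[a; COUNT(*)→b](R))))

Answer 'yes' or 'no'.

E1 row counts bottom-up:
  R → 4
  γ[a; COUNT(*)→b](R) → 3
  S → 4
  (γ[a; COUNT(*)→b](R) ⋈[b=d] S) → 1
  ρ[g/a]((γ[a; COUNT(*)→b](R) ⋈[b=d] S)) → 1
E2 row counts bottom-up:
  S → 4
  R → 4
  γ[a; COUNT(*)→b](R) → 3
  (S ⋈[d=b] γ[a; COUNT(*)→b](R)) → 1
  π[a,b,f,v,d]((S ⋈[d=b] γ[a; COUNT(*)→b](R))) → 1
  ρ[g/a](π[a,b,f,v,d]((S ⋈[d=b] γ[a; COUNT(*)→b](R)))) → 1

E1 and E2 produce the same multiset:
g | b | f | v | d
7 | 2 | 6 | r | 2

yes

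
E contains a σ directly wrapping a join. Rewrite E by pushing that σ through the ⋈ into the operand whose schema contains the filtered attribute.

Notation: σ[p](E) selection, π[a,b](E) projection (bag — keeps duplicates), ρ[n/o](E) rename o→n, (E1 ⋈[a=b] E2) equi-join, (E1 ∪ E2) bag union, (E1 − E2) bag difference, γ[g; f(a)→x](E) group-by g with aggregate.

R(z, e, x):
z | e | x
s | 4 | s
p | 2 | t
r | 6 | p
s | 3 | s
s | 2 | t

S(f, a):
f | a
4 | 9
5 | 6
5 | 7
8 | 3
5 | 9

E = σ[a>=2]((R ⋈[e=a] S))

σ filters on a, owned by the right side.
E' = (R ⋈[e=a] σ[a>=2](S))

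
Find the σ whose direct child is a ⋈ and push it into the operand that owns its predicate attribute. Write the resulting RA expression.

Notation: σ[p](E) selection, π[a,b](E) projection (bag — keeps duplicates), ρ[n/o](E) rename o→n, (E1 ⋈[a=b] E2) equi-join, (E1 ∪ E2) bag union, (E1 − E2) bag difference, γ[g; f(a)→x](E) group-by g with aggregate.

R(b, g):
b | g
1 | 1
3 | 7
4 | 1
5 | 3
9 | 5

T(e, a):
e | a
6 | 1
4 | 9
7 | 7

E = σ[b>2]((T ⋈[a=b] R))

σ filters on b, owned by the right side.
E' = (T ⋈[a=b] σ[b>2](R))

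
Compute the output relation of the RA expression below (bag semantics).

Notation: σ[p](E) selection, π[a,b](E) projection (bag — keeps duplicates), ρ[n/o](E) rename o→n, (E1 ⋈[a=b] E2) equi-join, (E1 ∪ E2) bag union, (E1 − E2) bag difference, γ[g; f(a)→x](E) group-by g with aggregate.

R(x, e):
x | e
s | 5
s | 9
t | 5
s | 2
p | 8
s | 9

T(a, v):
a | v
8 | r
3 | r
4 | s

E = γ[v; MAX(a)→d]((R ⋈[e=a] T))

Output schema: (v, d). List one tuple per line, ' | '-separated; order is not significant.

Row counts bottom-up:
  R → 6
  T → 3
  (R ⋈[e=a] T) → 1
  γ[v; MAX(a)→d]((R ⋈[e=a] T)) → 1

== RESULT ==
v | d
r | 8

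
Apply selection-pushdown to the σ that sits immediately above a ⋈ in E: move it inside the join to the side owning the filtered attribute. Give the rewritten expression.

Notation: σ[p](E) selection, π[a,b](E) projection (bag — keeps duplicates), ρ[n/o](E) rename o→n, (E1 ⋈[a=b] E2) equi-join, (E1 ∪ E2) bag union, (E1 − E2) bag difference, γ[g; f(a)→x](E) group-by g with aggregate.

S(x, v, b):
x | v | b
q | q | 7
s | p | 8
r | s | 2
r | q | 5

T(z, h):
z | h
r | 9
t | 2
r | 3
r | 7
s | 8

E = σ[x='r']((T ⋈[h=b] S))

σ filters on x, owned by the right side.
E' = (T ⋈[h=b] σ[x='r'](S))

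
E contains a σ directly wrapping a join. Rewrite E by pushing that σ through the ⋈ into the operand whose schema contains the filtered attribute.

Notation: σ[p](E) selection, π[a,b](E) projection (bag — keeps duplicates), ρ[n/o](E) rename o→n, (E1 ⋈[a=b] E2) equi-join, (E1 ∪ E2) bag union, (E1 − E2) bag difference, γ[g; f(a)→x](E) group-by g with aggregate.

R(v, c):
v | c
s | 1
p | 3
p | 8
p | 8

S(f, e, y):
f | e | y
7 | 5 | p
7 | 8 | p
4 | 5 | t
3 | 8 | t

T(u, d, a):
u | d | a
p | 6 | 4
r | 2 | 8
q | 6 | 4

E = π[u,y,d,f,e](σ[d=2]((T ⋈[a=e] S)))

σ filters on d, owned by the left side.
E' = π[u,y,d,f,e]((σ[d=2](T) ⋈[a=e] S))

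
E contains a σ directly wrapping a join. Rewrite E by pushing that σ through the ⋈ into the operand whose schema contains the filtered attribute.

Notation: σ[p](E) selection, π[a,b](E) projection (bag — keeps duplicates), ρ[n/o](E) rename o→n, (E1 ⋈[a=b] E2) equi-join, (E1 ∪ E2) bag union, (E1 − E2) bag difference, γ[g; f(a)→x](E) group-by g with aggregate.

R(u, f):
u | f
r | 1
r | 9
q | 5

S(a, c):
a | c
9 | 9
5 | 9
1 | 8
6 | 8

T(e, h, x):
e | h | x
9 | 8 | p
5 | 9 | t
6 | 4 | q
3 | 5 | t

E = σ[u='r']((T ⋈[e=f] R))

σ filters on u, owned by the right side.
E' = (T ⋈[e=f] σ[u='r'](R))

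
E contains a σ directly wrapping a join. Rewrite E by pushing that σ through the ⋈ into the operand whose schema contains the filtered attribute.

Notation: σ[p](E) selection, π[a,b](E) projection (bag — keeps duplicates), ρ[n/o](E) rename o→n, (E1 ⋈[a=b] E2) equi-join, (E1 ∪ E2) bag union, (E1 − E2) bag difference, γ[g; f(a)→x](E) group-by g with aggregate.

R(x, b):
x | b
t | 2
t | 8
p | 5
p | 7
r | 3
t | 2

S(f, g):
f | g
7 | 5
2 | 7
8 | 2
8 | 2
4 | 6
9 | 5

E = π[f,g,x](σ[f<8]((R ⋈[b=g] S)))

σ filters on f, owned by the right side.
E' = π[f,g,x]((R ⋈[b=g] σ[f<8](S)))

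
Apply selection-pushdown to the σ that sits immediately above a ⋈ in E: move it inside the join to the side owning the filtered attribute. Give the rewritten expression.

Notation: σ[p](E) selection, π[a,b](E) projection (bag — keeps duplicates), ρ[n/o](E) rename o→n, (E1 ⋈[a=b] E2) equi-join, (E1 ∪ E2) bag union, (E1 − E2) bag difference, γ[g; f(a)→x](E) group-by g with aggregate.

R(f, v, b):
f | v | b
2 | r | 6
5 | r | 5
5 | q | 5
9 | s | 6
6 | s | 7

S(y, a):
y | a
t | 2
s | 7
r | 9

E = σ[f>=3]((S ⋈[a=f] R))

σ filters on f, owned by the right side.
E' = (S ⋈[a=f] σ[f>=3](R))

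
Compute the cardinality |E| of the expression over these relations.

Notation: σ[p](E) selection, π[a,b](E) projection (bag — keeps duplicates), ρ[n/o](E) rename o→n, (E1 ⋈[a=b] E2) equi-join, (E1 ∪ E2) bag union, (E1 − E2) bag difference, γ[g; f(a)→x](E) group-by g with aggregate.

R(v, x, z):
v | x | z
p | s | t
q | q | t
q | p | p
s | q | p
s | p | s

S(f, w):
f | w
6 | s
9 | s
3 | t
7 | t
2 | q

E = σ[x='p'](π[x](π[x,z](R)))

Row counts bottom-up:
  R → 5
  π[x,z](R) → 5
  π[x](π[x,z](R)) → 5
  σ[x='p'](π[x](π[x,z](R))) → 2

|E| = 2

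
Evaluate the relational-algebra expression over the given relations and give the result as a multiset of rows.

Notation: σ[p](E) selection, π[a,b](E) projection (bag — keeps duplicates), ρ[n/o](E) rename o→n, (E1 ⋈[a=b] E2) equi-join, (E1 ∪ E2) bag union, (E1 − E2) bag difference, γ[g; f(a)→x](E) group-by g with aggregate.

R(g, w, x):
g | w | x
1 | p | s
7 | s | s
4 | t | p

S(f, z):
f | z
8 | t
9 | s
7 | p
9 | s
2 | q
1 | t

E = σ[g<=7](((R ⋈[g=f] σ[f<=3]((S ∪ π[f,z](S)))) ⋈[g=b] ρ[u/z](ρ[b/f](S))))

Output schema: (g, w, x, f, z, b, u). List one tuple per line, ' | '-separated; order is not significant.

Per-node cardinality:
  R → 3
  S → 6
  S → 6
  π[f,z](S) → 6
  (S ∪ π[f,z](S)) → 12
  σ[f<=3]((S ∪ π[f,z](S))) → 4
  (R ⋈[g=f] σ[f<=3]((S ∪ π[f,z](S)))) → 2
  S → 6
  ρ[b/f](S) → 6
  ρ[u/z](ρ[b/f](S)) → 6
  ((R ⋈[g=f] σ[f<=3]((S ∪ π[f,z](S)))) ⋈[g=b] ρ[u/z](ρ[b/f](S))) → 2
  σ[g<=7](((R ⋈[g=f] σ[f<=3]((S ∪ π[f,z](S)))) ⋈[g=b] ρ[u/z](ρ[b/f](S)))) → 2

== RESULT ==
g | w | x | f | z | b | u
1 | p | s | 1 | t | 1 | t
1 | p | s | 1 | t | 1 | t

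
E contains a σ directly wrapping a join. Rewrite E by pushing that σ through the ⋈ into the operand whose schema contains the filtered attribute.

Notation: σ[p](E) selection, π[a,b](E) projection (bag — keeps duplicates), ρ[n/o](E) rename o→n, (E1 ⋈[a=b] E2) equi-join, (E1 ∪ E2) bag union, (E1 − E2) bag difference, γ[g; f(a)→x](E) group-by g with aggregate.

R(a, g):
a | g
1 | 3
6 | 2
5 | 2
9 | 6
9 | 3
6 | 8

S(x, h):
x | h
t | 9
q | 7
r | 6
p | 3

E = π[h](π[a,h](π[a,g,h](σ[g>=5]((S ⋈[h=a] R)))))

σ filters on g, owned by the right side.
E' = π[h](π[a,h](π[a,g,h]((S ⋈[h=a] σ[g>=5](R)))))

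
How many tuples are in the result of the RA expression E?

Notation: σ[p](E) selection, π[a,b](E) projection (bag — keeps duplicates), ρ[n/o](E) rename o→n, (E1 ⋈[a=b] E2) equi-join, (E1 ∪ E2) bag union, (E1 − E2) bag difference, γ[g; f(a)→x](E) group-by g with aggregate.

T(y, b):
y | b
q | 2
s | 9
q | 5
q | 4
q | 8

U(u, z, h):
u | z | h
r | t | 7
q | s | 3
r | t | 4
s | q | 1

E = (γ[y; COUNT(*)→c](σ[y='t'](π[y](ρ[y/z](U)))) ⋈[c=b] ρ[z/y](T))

Subexpression sizes:
  U → 4
  ρ[y/z](U) → 4
  π[y](ρ[y/z](U)) → 4
  σ[y='t'](π[y](ρ[y/z](U))) → 2
  γ[y; COUNT(*)→c](σ[y='t'](π[y](ρ[y/z](U)))) → 1
  T → 5
  ρ[z/y](T) → 5
  (γ[y; COUNT(*)→c](σ[y='t'](π[y](ρ[y/z](U)))) ⋈[c=b] ρ[z/y](T)) → 1

|E| = 1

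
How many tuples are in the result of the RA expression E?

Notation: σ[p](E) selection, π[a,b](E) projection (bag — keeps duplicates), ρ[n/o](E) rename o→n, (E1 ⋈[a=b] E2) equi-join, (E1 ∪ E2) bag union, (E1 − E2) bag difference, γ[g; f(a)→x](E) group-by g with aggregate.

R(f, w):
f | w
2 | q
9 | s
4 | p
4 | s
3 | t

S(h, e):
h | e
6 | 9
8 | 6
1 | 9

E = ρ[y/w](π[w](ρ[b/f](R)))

Stepwise |·|:
  R → 5
  ρ[b/f](R) → 5
  π[w](ρ[b/f](R)) → 5
  ρ[y/w](π[w](ρ[b/f](R))) → 5

|E| = 5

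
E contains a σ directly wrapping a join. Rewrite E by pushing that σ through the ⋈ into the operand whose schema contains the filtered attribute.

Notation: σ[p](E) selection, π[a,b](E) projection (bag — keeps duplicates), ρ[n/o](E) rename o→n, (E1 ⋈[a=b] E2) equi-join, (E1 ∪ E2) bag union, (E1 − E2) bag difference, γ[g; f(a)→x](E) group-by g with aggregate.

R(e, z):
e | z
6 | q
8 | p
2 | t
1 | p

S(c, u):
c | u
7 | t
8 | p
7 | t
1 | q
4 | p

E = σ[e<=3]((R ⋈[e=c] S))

σ filters on e, owned by the left side.
E' = (σ[e<=3](R) ⋈[e=c] S)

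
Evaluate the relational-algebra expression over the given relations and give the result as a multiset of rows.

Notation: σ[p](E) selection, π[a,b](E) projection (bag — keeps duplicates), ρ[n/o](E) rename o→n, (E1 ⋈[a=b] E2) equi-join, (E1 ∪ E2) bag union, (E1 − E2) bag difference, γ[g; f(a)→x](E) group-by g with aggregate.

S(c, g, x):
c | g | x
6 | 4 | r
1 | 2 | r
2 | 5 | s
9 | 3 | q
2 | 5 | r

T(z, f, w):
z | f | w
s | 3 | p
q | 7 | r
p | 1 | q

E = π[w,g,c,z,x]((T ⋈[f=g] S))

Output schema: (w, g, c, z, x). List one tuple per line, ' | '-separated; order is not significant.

Row counts bottom-up:
  T → 3
  S → 5
  (T ⋈[f=g] S) → 1
  π[w,g,c,z,x]((T ⋈[f=g] S)) → 1

== RESULT ==
w | g | c | z | x
p | 3 | 9 | s | q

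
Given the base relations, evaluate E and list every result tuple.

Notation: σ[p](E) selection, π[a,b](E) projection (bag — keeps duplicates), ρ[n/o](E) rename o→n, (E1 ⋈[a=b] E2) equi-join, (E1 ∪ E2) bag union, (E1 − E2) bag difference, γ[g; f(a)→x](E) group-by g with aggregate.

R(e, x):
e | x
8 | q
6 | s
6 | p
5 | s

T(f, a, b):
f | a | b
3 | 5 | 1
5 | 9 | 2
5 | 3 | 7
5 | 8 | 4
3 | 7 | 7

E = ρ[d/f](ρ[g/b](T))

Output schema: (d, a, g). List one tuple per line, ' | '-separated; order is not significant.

Subexpression sizes:
  T → 5
  ρ[g/b](T) → 5
  ρ[d/f](ρ[g/b](T)) → 5

== RESULT ==
d | a | g
3 | 5 | 1
3 | 7 | 7
5 | 3 | 7
5 | 8 | 4
5 | 9 | 2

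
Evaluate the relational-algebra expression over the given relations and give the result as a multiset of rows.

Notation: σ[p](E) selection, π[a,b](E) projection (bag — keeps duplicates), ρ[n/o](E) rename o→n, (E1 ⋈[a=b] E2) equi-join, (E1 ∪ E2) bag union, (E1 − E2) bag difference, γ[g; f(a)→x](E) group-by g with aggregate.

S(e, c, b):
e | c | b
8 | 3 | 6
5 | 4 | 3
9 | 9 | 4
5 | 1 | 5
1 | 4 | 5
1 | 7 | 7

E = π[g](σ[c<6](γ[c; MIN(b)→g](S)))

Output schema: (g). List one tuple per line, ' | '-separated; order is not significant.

Row counts bottom-up:
  S → 6
  γ[c; MIN(b)→g](S) → 5
  σ[c<6](γ[c; MIN(b)→g](S)) → 3
  π[g](σ[c<6](γ[c; MIN(b)→g](S))) → 3

== RESULT ==
g
3
5
6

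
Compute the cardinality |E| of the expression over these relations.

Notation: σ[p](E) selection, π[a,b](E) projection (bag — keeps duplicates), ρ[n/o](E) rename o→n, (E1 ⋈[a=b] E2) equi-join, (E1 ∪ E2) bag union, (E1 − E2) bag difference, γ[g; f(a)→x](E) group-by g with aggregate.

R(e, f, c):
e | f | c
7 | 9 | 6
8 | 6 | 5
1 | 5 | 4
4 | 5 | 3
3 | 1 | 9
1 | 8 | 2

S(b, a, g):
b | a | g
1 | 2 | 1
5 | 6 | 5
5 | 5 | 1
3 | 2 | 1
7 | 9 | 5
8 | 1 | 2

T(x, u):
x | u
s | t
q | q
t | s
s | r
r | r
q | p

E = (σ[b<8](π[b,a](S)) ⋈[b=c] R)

Row counts bottom-up:
  S → 6
  π[b,a](S) → 6
  σ[b<8](π[b,a](S)) → 5
  R → 6
  (σ[b<8](π[b,a](S)) ⋈[b=c] R) → 3

|E| = 3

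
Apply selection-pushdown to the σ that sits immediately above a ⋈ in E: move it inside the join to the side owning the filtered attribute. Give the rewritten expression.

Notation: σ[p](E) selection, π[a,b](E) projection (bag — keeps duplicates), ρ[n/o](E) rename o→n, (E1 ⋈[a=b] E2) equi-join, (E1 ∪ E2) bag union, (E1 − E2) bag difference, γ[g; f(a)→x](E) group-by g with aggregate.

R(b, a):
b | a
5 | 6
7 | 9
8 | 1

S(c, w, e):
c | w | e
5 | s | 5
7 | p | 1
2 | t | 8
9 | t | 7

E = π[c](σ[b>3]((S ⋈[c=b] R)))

σ filters on b, owned by the right side.
E' = π[c]((S ⋈[c=b] σ[b>3](R)))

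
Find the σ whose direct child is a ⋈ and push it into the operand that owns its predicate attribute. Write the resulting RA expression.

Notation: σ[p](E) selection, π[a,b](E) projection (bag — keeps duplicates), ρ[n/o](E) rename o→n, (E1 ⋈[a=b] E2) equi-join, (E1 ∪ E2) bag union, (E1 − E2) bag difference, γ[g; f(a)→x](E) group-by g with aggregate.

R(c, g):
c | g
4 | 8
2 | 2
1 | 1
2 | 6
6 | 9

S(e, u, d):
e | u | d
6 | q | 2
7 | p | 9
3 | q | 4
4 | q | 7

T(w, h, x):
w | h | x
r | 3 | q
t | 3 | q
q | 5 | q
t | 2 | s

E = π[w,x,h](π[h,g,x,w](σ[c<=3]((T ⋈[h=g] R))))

σ filters on c, owned by the right side.
E' = π[w,x,h](π[h,g,x,w]((T ⋈[h=g] σ[c<=3](R))))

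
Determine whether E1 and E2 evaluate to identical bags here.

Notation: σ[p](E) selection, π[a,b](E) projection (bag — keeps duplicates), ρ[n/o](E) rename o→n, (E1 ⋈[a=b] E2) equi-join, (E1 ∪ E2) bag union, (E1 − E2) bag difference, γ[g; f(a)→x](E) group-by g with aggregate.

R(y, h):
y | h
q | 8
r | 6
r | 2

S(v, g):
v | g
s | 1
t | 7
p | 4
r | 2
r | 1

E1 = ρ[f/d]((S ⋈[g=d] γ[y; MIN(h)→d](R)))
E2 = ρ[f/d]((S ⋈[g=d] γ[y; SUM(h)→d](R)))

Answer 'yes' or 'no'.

E1 row counts bottom-up:
  S → 5
  R → 3
  γ[y; MIN(h)→d](R) → 2
  (S ⋈[g=d] γ[y; MIN(h)→d](R)) → 1
  ρ[f/d]((S ⋈[g=d] γ[y; MIN(h)→d](R))) → 1
E2 row counts bottom-up:
  S → 5
  R → 3
  γ[y; SUM(h)→d](R) → 2
  (S ⋈[g=d] γ[y; SUM(h)→d](R)) → 0
  ρ[f/d]((S ⋈[g=d] γ[y; SUM(h)→d](R))) → 0

E1 result:
v | g | y | f
r | 2 | r | 2
E2 result:
v | g | y | f
(0 rows)
Witness: ('r', 2, 'r', 2) appears 1× in E1 but 0× in E2.

no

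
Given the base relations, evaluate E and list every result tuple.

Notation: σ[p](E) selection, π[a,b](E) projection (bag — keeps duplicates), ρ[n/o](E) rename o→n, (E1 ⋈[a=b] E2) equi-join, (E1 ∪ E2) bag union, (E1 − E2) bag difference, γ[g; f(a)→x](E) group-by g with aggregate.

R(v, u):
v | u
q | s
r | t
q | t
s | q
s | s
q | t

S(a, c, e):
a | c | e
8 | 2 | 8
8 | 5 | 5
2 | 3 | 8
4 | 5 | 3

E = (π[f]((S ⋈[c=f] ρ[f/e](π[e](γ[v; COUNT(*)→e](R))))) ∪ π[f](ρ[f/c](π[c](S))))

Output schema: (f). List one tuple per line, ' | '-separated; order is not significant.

Per-node cardinality:
  S → 4
  R → 6
  γ[v; COUNT(*)→e](R) → 3
  π[e](γ[v; COUNT(*)→e](R)) → 3
  ρ[f/e](π[e](γ[v; COUNT(*)→e](R))) → 3
  (S ⋈[c=f] ρ[f/e](π[e](γ[v; COUNT(*)→e](R)))) → 2
  π[f]((S ⋈[c=f] ρ[f/e](π[e](γ[v; COUNT(*)→e](R))))) → 2
  S → 4
  π[c](S) → 4
  ρ[f/c](π[c](S)) → 4
  π[f](ρ[f/c](π[c](S))) → 4
  (π[f]((S ⋈[c=f] ρ[f/e](π[e](γ[v; COUNT(*)→e](R))))) ∪ π[f](ρ[f/c](π[c](S)))) → 6

== RESULT ==
f
2
2
3
3
5
5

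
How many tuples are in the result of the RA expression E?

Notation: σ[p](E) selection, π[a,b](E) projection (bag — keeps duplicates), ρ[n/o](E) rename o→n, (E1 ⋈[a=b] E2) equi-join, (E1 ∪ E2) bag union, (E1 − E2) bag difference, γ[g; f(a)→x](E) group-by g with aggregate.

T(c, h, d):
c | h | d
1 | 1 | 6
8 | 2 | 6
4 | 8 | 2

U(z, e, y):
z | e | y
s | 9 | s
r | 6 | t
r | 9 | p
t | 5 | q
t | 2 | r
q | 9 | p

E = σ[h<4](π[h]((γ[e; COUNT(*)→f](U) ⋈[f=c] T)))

Per-node cardinality:
  U → 6
  γ[e; COUNT(*)→f](U) → 4
  T → 3
  (γ[e; COUNT(*)→f](U) ⋈[f=c] T) → 3
  π[h]((γ[e; COUNT(*)→f](U) ⋈[f=c] T)) → 3
  σ[h<4](π[h]((γ[e; COUNT(*)→f](U) ⋈[f=c] T))) → 3

|E| = 3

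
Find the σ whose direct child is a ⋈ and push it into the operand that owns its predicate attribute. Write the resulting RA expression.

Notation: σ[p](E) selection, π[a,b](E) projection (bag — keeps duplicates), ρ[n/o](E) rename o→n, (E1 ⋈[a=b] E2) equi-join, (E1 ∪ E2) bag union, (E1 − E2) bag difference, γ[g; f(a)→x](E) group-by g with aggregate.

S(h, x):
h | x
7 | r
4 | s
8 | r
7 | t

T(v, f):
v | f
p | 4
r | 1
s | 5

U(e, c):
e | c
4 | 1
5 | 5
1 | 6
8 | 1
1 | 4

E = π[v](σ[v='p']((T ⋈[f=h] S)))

σ filters on v, owned by the left side.
E' = π[v]((σ[v='p'](T) ⋈[f=h] S))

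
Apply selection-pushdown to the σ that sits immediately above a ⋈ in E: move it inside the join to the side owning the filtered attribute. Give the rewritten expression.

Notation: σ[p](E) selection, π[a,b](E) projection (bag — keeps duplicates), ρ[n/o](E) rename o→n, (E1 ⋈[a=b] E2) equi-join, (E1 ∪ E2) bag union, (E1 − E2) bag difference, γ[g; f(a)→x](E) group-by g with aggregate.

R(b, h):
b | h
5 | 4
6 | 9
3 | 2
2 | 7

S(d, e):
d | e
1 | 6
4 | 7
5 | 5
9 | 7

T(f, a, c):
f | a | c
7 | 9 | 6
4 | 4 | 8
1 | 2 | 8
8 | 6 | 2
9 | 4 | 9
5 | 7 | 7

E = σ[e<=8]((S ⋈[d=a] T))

σ filters on e, owned by the left side.
E' = (σ[e<=8](S) ⋈[d=a] T)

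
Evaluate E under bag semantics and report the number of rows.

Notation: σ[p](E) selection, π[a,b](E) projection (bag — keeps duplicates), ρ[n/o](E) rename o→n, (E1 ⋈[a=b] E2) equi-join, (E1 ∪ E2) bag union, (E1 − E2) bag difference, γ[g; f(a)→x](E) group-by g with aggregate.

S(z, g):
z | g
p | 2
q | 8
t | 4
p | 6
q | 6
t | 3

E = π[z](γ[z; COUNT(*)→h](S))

Subexpression sizes:
  S → 6
  γ[z; COUNT(*)→h](S) → 3
  π[z](γ[z; COUNT(*)→h](S)) → 3

|E| = 3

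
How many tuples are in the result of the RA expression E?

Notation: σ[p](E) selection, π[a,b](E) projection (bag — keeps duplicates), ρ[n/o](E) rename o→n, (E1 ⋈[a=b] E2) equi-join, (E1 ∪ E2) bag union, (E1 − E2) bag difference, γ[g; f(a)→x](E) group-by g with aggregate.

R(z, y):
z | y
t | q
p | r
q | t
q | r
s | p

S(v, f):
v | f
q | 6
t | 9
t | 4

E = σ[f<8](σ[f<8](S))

Stepwise |·|:
  S → 3
  σ[f<8](S) → 2
  σ[f<8](σ[f<8](S)) → 2

|E| = 2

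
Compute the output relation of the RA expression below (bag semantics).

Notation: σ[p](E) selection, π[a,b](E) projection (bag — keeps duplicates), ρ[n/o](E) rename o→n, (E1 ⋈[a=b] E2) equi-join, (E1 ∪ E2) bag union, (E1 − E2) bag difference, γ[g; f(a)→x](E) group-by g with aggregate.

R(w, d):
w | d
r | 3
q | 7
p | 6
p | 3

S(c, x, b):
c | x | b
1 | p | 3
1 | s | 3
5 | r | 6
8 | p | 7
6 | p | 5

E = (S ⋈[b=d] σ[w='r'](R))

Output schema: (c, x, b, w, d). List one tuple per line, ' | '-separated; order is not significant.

Per-node cardinality:
  S → 5
  R → 4
  σ[w='r'](R) → 1
  (S ⋈[b=d] σ[w='r'](R)) → 2

== RESULT ==
c | x | b | w | d
1 | p | 3 | r | 3
1 | s | 3 | r | 3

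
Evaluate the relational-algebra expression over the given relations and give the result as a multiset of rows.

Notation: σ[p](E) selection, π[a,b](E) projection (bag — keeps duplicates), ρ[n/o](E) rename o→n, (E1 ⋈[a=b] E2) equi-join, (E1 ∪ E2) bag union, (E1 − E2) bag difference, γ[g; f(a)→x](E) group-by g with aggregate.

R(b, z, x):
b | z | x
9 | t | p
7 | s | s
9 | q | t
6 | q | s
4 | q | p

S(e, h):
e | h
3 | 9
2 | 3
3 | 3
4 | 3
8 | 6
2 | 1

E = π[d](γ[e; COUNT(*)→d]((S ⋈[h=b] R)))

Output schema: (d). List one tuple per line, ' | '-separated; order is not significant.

Stepwise |·|:
  S → 6
  R → 5
  (S ⋈[h=b] R) → 3
  γ[e; COUNT(*)→d]((S ⋈[h=b] R)) → 2
  π[d](γ[e; COUNT(*)→d]((S ⋈[h=b] R))) → 2

== RESULT ==
d
1
2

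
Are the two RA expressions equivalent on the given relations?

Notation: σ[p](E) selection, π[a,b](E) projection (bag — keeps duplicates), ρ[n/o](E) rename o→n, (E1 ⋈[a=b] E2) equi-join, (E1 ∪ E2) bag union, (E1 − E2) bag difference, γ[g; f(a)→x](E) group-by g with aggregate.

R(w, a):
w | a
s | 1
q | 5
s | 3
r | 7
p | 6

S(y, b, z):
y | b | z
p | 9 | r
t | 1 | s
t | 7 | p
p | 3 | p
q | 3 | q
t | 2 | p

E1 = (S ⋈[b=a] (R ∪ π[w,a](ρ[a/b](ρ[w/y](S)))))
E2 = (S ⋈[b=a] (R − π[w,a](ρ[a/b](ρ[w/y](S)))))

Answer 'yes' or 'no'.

E1 row counts bottom-up:
  S → 6
  R → 5
  S → 6
  ρ[w/y](S) → 6
  ρ[a/b](ρ[w/y](S)) → 6
  π[w,a](ρ[a/b](ρ[w/y](S))) → 6
  (R ∪ π[w,a](ρ[a/b](ρ[w/y](S)))) → 11
  (S ⋈[b=a] (R ∪ π[w,a](ρ[a/b](ρ[w/y](S))))) → 12
E2 row counts bottom-up:
  S → 6
  R → 5
  S → 6
  ρ[w/y](S) → 6
  ρ[a/b](ρ[w/y](S)) → 6
  π[w,a](ρ[a/b](ρ[w/y](S))) → 6
  (R − π[w,a](ρ[a/b](ρ[w/y](S)))) → 5
  (S ⋈[b=a] (R − π[w,a](ρ[a/b](ρ[w/y](S))))) → 4

E1 result:
y | b | z | w | a
p | 3 | p | p | 3
p | 3 | p | q | 3
p | 3 | p | s | 3
p | 9 | r | p | 9
q | 3 | q | p | 3
q | 3 | q | q | 3
q | 3 | q | s | 3
t | 1 | s | s | 1
t | 1 | s | t | 1
t | 2 | p | t | 2
t | 7 | p | r | 7
t | 7 | p | t | 7
E2 result:
y | b | z | w | a
p | 3 | p | s | 3
q | 3 | q | s | 3
t | 1 | s | s | 1
t | 7 | p | r | 7
Witness: ('p', 3, 'p', 'p', 3) appears 1× in E1 but 0× in E2.

no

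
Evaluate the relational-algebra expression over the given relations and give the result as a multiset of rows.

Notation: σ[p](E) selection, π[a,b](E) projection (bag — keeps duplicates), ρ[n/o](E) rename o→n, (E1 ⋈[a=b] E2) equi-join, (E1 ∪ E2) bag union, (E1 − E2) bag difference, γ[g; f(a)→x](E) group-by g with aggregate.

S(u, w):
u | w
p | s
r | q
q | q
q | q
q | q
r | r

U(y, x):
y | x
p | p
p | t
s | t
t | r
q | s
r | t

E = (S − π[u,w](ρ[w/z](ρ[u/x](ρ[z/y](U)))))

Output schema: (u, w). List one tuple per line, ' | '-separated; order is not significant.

Subexpression sizes:
  S → 6
  U → 6
  ρ[z/y](U) → 6
  ρ[u/x](ρ[z/y](U)) → 6
  ρ[w/z](ρ[u/x](ρ[z/y](U))) → 6
  π[u,w](ρ[w/z](ρ[u/x](ρ[z/y](U)))) → 6
  (S − π[u,w](ρ[w/z](ρ[u/x](ρ[z/y](U))))) → 6

== RESULT ==
u | w
p | s
q | q
q | q
q | q
r | q
r | r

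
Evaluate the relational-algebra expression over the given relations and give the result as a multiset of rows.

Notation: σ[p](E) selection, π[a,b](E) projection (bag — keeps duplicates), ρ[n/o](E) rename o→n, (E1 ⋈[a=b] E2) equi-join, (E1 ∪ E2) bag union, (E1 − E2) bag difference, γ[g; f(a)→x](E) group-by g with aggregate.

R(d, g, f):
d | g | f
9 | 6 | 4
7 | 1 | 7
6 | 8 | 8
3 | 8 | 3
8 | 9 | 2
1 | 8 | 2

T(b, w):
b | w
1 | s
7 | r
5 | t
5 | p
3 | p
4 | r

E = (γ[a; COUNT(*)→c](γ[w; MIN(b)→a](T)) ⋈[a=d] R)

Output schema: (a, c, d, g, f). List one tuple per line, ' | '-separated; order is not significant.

Per-node cardinality:
  T → 6
  γ[w; MIN(b)→a](T) → 4
  γ[a; COUNT(*)→c](γ[w; MIN(b)→a](T)) → 4
  R → 6
  (γ[a; COUNT(*)→c](γ[w; MIN(b)→a](T)) ⋈[a=d] R) → 2

== RESULT ==
a | c | d | g | f
1 | 1 | 1 | 8 | 2
3 | 1 | 3 | 8 | 3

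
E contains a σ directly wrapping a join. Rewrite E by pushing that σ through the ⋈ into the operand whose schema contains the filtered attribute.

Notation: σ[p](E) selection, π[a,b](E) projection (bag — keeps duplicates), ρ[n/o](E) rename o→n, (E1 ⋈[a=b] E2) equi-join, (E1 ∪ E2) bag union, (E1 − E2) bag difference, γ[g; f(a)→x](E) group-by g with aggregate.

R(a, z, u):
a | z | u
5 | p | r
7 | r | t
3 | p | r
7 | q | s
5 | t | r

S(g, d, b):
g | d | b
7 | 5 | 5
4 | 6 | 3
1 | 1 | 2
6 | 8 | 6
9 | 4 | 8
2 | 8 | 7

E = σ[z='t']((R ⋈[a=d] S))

σ filters on z, owned by the left side.
E' = (σ[z='t'](R) ⋈[a=d] S)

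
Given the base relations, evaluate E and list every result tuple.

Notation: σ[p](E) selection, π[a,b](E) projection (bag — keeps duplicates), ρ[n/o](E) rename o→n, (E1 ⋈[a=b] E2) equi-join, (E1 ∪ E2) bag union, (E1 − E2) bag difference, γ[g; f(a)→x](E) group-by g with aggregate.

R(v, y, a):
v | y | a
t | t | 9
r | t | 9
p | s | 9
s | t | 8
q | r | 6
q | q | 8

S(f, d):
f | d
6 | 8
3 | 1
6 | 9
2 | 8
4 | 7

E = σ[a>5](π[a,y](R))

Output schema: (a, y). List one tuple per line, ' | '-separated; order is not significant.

Per-node cardinality:
  R → 6
  π[a,y](R) → 6
  σ[a>5](π[a,y](R)) → 6

== RESULT ==
a | y
6 | r
8 | q
8 | t
9 | s
9 | t
9 | t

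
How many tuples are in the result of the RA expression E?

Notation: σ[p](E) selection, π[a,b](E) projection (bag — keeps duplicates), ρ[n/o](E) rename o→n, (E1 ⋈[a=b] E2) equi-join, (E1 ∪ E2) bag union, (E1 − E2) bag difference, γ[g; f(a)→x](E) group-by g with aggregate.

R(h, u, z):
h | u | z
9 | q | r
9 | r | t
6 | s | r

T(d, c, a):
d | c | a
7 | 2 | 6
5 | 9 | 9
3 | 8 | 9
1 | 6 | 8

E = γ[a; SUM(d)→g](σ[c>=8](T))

Row counts bottom-up:
  T → 4
  σ[c>=8](T) → 2
  γ[a; SUM(d)→g](σ[c>=8](T)) → 1

|E| = 1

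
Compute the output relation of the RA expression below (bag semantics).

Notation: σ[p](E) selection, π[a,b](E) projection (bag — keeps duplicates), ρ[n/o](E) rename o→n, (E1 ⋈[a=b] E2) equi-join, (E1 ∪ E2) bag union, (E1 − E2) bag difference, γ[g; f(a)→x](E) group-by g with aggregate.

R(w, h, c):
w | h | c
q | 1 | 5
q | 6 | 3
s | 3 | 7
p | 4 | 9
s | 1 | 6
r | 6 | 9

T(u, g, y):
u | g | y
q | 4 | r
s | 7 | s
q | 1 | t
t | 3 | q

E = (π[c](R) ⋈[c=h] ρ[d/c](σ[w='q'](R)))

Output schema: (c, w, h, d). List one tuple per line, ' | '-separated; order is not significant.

Subexpression sizes:
  R → 6
  π[c](R) → 6
  R → 6
  σ[w='q'](R) → 2
  ρ[d/c](σ[w='q'](R)) → 2
  (π[c](R) ⋈[c=h] ρ[d/c](σ[w='q'](R))) → 1

== RESULT ==
c | w | h | d
6 | q | 6 | 3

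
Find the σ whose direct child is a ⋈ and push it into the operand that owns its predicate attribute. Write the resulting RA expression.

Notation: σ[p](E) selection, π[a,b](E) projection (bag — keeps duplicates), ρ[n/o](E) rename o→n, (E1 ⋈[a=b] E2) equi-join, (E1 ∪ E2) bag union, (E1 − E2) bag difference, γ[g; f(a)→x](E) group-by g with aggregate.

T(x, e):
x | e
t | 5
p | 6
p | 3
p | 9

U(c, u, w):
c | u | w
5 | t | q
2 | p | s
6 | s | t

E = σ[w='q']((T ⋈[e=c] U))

σ filters on w, owned by the right side.
E' = (T ⋈[e=c] σ[w='q'](U))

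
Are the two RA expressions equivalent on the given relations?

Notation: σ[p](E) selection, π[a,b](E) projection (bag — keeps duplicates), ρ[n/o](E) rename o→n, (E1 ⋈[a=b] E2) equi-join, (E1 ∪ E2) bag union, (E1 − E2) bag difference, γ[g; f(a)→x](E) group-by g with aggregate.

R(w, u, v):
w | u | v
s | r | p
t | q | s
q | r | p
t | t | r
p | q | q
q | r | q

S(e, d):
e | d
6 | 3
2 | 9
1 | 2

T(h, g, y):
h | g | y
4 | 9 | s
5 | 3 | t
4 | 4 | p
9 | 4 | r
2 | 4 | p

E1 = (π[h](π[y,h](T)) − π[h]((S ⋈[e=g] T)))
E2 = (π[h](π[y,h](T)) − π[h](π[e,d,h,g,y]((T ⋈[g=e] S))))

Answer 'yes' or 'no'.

E1 stepwise |·|:
  T → 5
  π[y,h](T) → 5
  π[h](π[y,h](T)) → 5
  S → 3
  T → 5
  (S ⋈[e=g] T) → 0
  π[h]((S ⋈[e=g] T)) → 0
  (π[h](π[y,h](T)) − π[h]((S ⋈[e=g] T))) → 5
E2 stepwise |·|:
  T → 5
  π[y,h](T) → 5
  π[h](π[y,h](T)) → 5
  T → 5
  S → 3
  (T ⋈[g=e] S) → 0
  π[e,d,h,g,y]((T ⋈[g=e] S)) → 0
  π[h](π[e,d,h,g,y]((T ⋈[g=e] S))) → 0
  (π[h](π[y,h](T)) − π[h](π[e,d,h,g,y]((T ⋈[g=e] S)))) → 5

E1 and E2 produce the same multiset:
h
2
4
4
5
9

yes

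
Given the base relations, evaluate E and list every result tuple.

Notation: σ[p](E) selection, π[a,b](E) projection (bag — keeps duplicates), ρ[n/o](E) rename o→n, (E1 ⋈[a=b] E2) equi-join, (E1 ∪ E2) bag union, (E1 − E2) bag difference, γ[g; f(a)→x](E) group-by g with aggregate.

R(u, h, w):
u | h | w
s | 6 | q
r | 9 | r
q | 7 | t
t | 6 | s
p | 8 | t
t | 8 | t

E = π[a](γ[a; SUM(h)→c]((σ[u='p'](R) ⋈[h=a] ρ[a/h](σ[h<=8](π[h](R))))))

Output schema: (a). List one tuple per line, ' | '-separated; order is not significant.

Per-node cardinality:
  R → 6
  σ[u='p'](R) → 1
  R → 6
  π[h](R) → 6
  σ[h<=8](π[h](R)) → 5
  ρ[a/h](σ[h<=8](π[h](R))) → 5
  (σ[u='p'](R) ⋈[h=a] ρ[a/h](σ[h<=8](π[h](R)))) → 2
  γ[a; SUM(h)→c]((σ[u='p'](R) ⋈[h=a] ρ[a/h](σ[h<=8](π[h](R))))) → 1
  π[a](γ[a; SUM(h)→c]((σ[u='p'](R) ⋈[h=a] ρ[a/h](σ[h<=8](π[h](R)))))) → 1

== RESULT ==
a
8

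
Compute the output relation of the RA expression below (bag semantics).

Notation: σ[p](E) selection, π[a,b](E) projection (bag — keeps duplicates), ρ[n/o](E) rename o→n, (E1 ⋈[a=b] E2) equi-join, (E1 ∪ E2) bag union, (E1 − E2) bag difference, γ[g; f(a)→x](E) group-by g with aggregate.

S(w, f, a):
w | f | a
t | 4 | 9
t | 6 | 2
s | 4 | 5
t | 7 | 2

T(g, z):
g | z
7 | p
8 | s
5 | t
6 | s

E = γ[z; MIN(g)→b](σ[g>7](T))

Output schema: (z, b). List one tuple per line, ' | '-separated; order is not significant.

Row counts bottom-up:
  T → 4
  σ[g>7](T) → 1
  γ[z; MIN(g)→b](σ[g>7](T)) → 1

== RESULT ==
z | b
s | 8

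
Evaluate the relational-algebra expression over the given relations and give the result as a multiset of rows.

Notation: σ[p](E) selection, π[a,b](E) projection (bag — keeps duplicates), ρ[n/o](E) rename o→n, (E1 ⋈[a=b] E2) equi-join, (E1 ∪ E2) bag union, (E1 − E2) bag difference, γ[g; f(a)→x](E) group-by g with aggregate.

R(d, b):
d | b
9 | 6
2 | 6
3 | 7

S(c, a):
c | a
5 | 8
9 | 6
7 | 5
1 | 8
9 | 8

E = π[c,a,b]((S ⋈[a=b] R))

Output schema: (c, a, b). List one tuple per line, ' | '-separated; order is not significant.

Stepwise |·|:
  S → 5
  R → 3
  (S ⋈[a=b] R) → 2
  π[c,a,b]((S ⋈[a=b] R)) → 2

== RESULT ==
c | a | b
9 | 6 | 6
9 | 6 | 6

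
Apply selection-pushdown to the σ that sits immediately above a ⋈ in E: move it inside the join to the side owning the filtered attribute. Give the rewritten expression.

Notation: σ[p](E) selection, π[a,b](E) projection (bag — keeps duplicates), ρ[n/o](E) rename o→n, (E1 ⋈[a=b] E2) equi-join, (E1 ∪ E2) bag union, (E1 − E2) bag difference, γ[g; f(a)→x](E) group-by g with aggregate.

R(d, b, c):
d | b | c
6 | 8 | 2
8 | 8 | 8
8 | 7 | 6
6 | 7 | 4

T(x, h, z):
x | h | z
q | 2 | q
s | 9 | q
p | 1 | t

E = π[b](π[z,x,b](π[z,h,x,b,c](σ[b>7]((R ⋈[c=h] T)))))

σ filters on b, owned by the left side.
E' = π[b](π[z,x,b](π[z,h,x,b,c]((σ[b>7](R) ⋈[c=h] T))))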